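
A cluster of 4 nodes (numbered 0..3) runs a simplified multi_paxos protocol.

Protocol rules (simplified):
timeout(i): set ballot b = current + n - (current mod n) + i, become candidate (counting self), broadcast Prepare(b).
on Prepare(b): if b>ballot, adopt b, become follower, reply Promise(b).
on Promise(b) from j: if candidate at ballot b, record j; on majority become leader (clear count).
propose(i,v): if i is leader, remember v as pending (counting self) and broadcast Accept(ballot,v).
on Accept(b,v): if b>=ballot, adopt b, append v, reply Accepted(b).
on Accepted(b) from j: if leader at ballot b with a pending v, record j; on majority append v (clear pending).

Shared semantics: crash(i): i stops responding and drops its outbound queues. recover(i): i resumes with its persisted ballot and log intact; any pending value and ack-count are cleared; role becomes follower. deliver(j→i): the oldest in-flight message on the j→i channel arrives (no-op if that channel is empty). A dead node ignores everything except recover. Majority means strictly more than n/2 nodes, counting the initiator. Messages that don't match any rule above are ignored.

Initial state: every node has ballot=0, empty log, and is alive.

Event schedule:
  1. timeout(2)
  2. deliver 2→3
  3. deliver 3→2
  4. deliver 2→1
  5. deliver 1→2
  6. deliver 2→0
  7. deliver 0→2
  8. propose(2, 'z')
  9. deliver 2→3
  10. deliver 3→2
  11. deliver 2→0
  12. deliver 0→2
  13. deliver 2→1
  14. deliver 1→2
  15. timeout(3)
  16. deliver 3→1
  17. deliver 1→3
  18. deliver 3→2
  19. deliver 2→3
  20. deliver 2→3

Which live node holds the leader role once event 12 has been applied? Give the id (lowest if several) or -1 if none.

1. timeout(2):  <2:cand b6 ->
2. deliver 2→3:  <3:foll b6 ->
3. deliver 3→2:  nop
4. deliver 2→1:  <1:foll b6 ->
5. deliver 1→2:  <2:lead b6 ->
6. deliver 2→0:  <0:foll b6 ->
7. deliver 0→2:  nop
8. propose(2,'z'):  nop
9. deliver 2→3:  <3:foll b6 z>
10. deliver 3→2:  nop
11. deliver 2→0:  <0:foll b6 z>
12. deliver 0→2:  <2:lead b6 z>

2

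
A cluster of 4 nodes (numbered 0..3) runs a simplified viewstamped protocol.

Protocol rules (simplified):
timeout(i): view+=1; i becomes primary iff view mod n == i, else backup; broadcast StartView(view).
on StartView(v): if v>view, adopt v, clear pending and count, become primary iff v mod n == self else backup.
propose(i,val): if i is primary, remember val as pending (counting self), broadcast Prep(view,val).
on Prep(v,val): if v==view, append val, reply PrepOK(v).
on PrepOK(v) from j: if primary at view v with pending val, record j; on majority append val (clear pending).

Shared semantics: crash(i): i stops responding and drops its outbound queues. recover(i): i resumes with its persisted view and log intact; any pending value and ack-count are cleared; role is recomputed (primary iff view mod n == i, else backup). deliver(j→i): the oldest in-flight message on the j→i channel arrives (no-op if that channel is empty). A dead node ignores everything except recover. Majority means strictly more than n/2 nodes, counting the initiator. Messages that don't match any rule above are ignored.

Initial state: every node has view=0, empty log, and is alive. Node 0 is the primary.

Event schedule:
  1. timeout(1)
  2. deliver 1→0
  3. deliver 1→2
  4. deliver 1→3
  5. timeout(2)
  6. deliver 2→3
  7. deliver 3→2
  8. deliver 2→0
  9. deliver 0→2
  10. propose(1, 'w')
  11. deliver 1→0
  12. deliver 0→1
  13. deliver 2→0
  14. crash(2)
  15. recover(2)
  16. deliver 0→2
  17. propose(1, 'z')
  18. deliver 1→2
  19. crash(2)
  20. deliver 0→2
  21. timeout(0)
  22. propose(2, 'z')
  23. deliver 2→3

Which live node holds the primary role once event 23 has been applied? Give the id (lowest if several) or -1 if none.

step 1 timeout(1): 1={prim,v=1,log=-}
step 2 deliver 1→0: 0={back,v=1,log=-}
step 3 deliver 1→2: 2={back,v=1,log=-}
step 4 deliver 1→3: 3={back,v=1,log=-}
step 5 timeout(2): 2={prim,v=2,log=-}
step 6 deliver 2→3: 3={back,v=2,log=-}
step 7 deliver 3→2: —
step 8 deliver 2→0: 0={back,v=2,log=-}
step 9 deliver 0→2: —
step 10 propose(1,'w'): —
step 11 deliver 1→0: —
step 12 deliver 0→1: —
step 13 deliver 2→0: —
step 14 crash(2): 2={✗prim,v=2,log=-}
step 15 recover(2): 2={prim,v=2,log=-}
step 16 deliver 0→2: —
step 17 propose(1,'z'): —
step 18 deliver 1→2: —
step 19 crash(2): 2={✗prim,v=2,log=-}
step 20 deliver 0→2: —
step 21 timeout(0): 0={back,v=3,log=-}
step 22 propose(2,'z'): —
step 23 deliver 2→3: —

1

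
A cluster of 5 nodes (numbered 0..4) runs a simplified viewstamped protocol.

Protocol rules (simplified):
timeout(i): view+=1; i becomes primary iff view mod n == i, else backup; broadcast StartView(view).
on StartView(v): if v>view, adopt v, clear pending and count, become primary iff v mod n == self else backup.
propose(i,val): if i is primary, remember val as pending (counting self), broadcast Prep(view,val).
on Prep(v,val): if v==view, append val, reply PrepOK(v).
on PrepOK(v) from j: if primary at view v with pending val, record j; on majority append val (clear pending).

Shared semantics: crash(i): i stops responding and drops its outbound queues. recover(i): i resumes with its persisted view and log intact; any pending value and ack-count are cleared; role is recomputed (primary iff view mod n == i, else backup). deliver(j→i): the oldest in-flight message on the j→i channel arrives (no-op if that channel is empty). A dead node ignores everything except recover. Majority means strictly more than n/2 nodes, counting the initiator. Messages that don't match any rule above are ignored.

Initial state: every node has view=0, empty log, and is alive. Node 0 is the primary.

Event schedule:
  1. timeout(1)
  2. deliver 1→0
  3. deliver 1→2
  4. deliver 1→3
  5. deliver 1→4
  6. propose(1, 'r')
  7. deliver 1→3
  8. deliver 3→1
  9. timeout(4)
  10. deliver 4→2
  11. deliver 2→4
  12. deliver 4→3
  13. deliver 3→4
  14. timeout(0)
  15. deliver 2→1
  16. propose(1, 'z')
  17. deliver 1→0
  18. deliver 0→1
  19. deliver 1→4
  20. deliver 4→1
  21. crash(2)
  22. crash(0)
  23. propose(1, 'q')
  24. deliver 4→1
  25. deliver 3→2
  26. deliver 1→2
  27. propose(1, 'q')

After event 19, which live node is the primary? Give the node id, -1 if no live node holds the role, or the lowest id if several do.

2

step 1 timeout(1): 1={prim,v=1,log=-}
step 2 deliver 1→0: 0={back,v=1,log=-}
step 3 deliver 1→2: 2={back,v=1,log=-}
step 4 deliver 1→3: 3={back,v=1,log=-}
step 5 deliver 1→4: 4={back,v=1,log=-}
step 6 propose(1,'r'): —
step 7 deliver 1→3: 3={back,v=1,log=r}
step 8 deliver 3→1: —
step 9 timeout(4): 4={back,v=2,log=-}
step 10 deliver 4→2: 2={prim,v=2,log=-}
step 11 deliver 2→4: —
step 12 deliver 4→3: 3={back,v=2,log=r}
step 13 deliver 3→4: —
step 14 timeout(0): 0={back,v=2,log=-}
step 15 deliver 2→1: —
step 16 propose(1,'z'): —
step 17 deliver 1→0: —
step 18 deliver 0→1: 1={back,v=2,log=-}
step 19 deliver 1→4: —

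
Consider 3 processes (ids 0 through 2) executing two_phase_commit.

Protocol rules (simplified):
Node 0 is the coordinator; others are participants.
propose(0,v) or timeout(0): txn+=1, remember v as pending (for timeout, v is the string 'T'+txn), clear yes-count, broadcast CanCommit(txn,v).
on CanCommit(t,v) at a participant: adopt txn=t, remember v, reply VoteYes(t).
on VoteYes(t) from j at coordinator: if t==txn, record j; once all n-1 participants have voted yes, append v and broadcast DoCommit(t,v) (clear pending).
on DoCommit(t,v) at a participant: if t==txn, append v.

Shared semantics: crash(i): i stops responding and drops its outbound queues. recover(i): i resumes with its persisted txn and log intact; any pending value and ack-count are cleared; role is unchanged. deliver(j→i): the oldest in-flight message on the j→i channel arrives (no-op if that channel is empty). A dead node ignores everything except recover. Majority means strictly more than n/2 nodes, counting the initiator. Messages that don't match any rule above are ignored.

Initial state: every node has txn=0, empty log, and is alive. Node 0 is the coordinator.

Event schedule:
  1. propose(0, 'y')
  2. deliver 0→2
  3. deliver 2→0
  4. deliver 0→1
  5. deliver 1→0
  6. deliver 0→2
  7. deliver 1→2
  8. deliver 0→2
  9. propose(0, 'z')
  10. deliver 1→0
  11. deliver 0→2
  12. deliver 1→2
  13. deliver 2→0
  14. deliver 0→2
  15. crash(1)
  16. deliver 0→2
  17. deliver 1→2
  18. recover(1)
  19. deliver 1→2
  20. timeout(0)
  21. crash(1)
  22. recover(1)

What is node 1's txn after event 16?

step 1 propose(0,'y'): 0={coor,t=1,log=-}
step 2 deliver 0→2: 2={part,t=1,log=-}
step 3 deliver 2→0: —
step 4 deliver 0→1: 1={part,t=1,log=-}
step 5 deliver 1→0: 0={coor,t=1,log=y}
step 6 deliver 0→2: 2={part,t=1,log=y}
step 7 deliver 1→2: —
step 8 deliver 0→2: —
step 9 propose(0,'z'): 0={coor,t=2,log=y}
step 10 deliver 1→0: —
step 11 deliver 0→2: 2={part,t=2,log=y}
step 12 deliver 1→2: —
step 13 deliver 2→0: —
step 14 deliver 0→2: —
step 15 crash(1): 1={✗part,t=1,log=-}
step 16 deliver 0→2: —

1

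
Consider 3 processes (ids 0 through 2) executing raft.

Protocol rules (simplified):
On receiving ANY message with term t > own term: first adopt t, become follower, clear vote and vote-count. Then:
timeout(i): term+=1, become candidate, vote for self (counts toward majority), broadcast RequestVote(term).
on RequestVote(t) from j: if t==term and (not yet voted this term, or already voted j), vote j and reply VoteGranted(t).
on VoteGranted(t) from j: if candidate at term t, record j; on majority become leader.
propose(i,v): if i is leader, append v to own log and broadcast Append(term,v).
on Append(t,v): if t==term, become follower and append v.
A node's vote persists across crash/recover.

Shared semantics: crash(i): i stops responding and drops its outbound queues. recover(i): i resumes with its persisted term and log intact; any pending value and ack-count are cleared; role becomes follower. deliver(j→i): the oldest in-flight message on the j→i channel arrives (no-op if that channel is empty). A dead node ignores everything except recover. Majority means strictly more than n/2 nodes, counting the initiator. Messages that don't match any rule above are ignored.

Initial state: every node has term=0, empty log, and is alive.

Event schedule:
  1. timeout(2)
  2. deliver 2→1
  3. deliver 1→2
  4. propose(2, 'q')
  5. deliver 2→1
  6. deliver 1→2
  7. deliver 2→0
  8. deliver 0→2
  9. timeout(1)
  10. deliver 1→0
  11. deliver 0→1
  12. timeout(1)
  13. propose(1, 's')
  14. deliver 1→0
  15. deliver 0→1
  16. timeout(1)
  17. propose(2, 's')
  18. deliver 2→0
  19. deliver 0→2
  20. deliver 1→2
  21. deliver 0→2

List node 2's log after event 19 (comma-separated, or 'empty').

q,s

after 1 — timeout(2): n2:cand/t1/[-]
after 2 — deliver 2→1: n1:foll/t1/[-]
after 3 — deliver 1→2: n2:lead/t1/[-]
after 4 — propose(2,'q'): n2:lead/t1/[q]
after 5 — deliver 2→1: n1:foll/t1/[q]
after 6 — deliver 1→2: ·
after 7 — deliver 2→0: n0:foll/t1/[-]
after 8 — deliver 0→2: ·
after 9 — timeout(1): n1:cand/t2/[q]
after 10 — deliver 1→0: n0:foll/t2/[-]
after 11 — deliver 0→1: n1:lead/t2/[q]
after 12 — timeout(1): n1:cand/t3/[q]
after 13 — propose(1,'s'): ·
after 14 — deliver 1→0: n0:foll/t3/[-]
after 15 — deliver 0→1: n1:lead/t3/[q]
after 16 — timeout(1): n1:cand/t4/[q]
after 17 — propose(2,'s'): n2:lead/t1/[q,s]
after 18 — deliver 2→0: ·
after 19 — deliver 0→2: ·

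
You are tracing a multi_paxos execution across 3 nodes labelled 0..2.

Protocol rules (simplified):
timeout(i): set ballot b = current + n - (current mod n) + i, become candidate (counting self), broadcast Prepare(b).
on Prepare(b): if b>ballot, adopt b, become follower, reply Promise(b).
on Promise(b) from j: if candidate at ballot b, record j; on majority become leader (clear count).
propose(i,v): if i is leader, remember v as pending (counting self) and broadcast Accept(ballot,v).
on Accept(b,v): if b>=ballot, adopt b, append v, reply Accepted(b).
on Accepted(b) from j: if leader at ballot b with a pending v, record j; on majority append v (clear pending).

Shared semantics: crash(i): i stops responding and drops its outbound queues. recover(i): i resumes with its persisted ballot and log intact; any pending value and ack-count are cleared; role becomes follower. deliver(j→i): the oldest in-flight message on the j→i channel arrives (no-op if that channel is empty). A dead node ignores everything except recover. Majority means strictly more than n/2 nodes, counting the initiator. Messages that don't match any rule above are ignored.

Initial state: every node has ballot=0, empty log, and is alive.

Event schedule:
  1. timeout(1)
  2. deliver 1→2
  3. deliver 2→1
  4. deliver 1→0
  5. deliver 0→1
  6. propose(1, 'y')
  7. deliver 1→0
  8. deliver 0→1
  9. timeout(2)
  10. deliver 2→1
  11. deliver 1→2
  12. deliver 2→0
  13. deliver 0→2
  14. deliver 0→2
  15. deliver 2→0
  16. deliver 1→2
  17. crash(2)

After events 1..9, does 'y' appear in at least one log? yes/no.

1. timeout(1):  <1:cand b4 ->
2. deliver 1→2:  <2:foll b4 ->
3. deliver 2→1:  <1:lead b4 ->
4. deliver 1→0:  <0:foll b4 ->
5. deliver 0→1:  nop
6. propose(1,'y'):  nop
7. deliver 1→0:  <0:foll b4 y>
8. deliver 0→1:  <1:lead b4 y>
9. timeout(2):  <2:cand b8 ->

yes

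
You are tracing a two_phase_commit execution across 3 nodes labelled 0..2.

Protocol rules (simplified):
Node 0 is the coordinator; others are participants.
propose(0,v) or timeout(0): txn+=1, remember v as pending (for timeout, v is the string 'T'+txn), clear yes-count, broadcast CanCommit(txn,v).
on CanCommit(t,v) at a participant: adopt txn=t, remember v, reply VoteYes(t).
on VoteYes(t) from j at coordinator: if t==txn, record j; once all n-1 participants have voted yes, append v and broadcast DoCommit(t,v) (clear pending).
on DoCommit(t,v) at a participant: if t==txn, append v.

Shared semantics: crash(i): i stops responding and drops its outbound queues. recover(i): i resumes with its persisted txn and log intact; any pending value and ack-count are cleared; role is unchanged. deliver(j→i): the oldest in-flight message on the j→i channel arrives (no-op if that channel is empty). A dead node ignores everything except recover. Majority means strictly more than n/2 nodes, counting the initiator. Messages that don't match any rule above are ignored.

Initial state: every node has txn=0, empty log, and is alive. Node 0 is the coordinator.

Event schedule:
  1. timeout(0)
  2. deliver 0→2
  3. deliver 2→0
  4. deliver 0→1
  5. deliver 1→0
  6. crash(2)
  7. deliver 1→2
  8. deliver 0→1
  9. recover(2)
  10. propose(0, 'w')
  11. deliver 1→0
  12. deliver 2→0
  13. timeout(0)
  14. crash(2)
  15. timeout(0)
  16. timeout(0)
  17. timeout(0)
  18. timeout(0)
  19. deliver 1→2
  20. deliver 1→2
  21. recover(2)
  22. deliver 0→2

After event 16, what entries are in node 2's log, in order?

empty

[1] timeout(0) → N0(coor t1 [-])
[2] deliver 0→2 → N2(part t1 [-])
[3] deliver 2→0 → ∅
[4] deliver 0→1 → N1(part t1 [-])
[5] deliver 1→0 → N0(coor t1 [T1])
[6] crash(2) → N2(✗part t1 [-])
[7] deliver 1→2 → ∅
[8] deliver 0→1 → N1(part t1 [T1])
[9] recover(2) → N2(part t1 [-])
[10] propose(0,'w') → N0(coor t2 [T1])
[11] deliver 1→0 → ∅
[12] deliver 2→0 → ∅
[13] timeout(0) → N0(coor t3 [T1])
[14] crash(2) → N2(✗part t1 [-])
[15] timeout(0) → N0(coor t4 [T1])
[16] timeout(0) → N0(coor t5 [T1])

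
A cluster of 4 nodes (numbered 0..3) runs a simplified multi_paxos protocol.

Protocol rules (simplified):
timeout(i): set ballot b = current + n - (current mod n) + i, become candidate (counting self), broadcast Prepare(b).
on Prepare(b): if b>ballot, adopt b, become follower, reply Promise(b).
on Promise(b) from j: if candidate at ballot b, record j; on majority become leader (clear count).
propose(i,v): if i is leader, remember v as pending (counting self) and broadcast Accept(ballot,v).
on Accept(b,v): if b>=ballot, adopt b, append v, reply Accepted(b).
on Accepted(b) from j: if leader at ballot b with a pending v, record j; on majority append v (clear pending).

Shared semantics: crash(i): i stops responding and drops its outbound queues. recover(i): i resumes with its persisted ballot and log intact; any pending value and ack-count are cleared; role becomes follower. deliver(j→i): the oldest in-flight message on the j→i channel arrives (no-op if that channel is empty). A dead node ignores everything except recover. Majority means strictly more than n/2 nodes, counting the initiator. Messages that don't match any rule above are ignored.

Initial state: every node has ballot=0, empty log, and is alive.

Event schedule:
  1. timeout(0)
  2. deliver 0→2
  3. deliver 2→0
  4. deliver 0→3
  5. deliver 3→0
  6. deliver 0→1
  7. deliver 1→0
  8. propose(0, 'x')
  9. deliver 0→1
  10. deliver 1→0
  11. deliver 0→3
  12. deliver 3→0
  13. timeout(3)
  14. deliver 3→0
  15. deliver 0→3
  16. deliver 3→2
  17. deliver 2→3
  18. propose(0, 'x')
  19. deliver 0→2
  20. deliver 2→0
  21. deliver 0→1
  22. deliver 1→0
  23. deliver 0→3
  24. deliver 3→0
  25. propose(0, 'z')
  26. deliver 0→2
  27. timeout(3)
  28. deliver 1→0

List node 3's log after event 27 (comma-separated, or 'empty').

e1 timeout(0): 0[cand,b=4,-]
e2 deliver 0→2: 2[foll,b=4,-]
e3 deliver 2→0: ·
e4 deliver 0→3: 3[foll,b=4,-]
e5 deliver 3→0: 0[lead,b=4,-]
e6 deliver 0→1: 1[foll,b=4,-]
e7 deliver 1→0: ·
e8 propose(0,'x'): ·
e9 deliver 0→1: 1[foll,b=4,x]
e10 deliver 1→0: ·
e11 deliver 0→3: 3[foll,b=4,x]
e12 deliver 3→0: 0[lead,b=4,x]
e13 timeout(3): 3[cand,b=11,x]
e14 deliver 3→0: 0[foll,b=11,x]
e15 deliver 0→3: ·
e16 deliver 3→2: 2[foll,b=11,-]
e17 deliver 2→3: 3[lead,b=11,x]
e18 propose(0,'x'): ·
e19 deliver 0→2: ·
e20 deliver 2→0: ·
e21 deliver 0→1: ·
e22 deliver 1→0: ·
e23 deliver 0→3: ·
e24 deliver 3→0: ·
e25 propose(0,'z'): ·
e26 deliver 0→2: ·
e27 timeout(3): 3[cand,b=15,x]

x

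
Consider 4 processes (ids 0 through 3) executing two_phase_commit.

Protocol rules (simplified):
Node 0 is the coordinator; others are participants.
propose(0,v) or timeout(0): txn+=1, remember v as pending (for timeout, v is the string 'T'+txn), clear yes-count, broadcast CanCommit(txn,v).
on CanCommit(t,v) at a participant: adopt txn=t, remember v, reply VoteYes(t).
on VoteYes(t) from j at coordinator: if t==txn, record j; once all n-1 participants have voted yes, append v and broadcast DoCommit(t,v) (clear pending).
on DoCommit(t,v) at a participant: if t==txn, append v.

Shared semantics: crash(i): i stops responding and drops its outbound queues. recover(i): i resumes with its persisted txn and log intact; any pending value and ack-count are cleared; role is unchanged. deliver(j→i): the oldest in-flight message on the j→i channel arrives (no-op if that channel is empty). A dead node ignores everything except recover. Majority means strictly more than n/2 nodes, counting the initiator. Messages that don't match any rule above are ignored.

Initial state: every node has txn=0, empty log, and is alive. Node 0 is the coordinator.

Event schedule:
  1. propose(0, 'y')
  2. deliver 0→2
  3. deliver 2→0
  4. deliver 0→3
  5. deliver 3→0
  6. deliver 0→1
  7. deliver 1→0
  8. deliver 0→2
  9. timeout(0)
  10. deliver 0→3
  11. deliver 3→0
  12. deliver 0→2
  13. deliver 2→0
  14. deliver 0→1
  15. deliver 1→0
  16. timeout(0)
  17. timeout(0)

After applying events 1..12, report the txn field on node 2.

e1 propose(0,'y'): 0[coor,t=1,-]
e2 deliver 0→2: 2[part,t=1,-]
e3 deliver 2→0: ·
e4 deliver 0→3: 3[part,t=1,-]
e5 deliver 3→0: ·
e6 deliver 0→1: 1[part,t=1,-]
e7 deliver 1→0: 0[coor,t=1,y]
e8 deliver 0→2: 2[part,t=1,y]
e9 timeout(0): 0[coor,t=2,y]
e10 deliver 0→3: 3[part,t=1,y]
e11 deliver 3→0: ·
e12 deliver 0→2: 2[part,t=2,y]

2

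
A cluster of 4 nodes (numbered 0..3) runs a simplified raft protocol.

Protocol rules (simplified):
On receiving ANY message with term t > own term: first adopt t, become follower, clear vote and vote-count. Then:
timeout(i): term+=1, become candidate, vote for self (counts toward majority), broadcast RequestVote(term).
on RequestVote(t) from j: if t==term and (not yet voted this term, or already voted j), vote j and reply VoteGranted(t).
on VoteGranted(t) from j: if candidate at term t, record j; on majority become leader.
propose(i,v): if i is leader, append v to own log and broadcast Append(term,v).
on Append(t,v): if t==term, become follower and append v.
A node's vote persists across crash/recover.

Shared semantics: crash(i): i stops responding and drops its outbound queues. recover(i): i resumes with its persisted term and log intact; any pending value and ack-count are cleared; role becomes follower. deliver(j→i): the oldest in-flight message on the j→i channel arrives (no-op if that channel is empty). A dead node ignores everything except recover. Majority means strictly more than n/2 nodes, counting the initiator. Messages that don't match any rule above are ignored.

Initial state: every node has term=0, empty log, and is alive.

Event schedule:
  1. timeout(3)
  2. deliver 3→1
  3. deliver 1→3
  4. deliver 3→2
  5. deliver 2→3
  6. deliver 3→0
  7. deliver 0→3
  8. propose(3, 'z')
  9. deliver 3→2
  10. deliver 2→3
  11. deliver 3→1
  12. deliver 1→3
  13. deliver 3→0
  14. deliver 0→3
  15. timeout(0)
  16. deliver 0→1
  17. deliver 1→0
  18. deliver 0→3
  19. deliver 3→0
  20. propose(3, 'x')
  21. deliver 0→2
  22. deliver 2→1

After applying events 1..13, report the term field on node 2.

[1] timeout(3) → N3(cand t1 [-])
[2] deliver 3→1 → N1(foll t1 [-])
[3] deliver 1→3 → ∅
[4] deliver 3→2 → N2(foll t1 [-])
[5] deliver 2→3 → N3(lead t1 [-])
[6] deliver 3→0 → N0(foll t1 [-])
[7] deliver 0→3 → ∅
[8] propose(3,'z') → N3(lead t1 [z])
[9] deliver 3→2 → N2(foll t1 [z])
[10] deliver 2→3 → ∅
[11] deliver 3→1 → N1(foll t1 [z])
[12] deliver 1→3 → ∅
[13] deliver 3→0 → N0(foll t1 [z])

1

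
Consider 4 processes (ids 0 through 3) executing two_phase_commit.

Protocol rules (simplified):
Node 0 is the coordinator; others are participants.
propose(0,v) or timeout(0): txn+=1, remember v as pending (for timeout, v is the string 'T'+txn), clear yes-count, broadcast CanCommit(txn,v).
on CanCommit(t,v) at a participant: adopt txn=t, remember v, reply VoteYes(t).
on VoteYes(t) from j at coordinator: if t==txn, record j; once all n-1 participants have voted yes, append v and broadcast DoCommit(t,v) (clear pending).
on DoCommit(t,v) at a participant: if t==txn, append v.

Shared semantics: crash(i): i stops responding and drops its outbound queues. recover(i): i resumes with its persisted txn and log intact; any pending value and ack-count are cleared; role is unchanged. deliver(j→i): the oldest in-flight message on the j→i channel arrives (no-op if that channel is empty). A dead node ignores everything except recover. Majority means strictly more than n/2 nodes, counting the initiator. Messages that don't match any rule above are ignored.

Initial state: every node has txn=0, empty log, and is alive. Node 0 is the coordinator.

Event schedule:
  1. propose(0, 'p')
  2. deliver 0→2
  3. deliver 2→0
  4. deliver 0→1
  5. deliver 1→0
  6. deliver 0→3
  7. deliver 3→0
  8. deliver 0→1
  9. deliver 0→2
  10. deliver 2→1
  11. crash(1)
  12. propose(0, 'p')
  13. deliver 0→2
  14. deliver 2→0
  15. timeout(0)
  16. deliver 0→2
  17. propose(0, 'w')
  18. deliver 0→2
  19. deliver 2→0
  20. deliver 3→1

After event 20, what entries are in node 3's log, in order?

1. propose(0,'p'):  <0:coor t1 ->
2. deliver 0→2:  <2:part t1 ->
3. deliver 2→0:  nop
4. deliver 0→1:  <1:part t1 ->
5. deliver 1→0:  nop
6. deliver 0→3:  <3:part t1 ->
7. deliver 3→0:  <0:coor t1 p>
8. deliver 0→1:  <1:part t1 p>
9. deliver 0→2:  <2:part t1 p>
10. deliver 2→1:  nop
11. crash(1):  <1:✗part t1 p>
12. propose(0,'p'):  <0:coor t2 p>
13. deliver 0→2:  <2:part t2 p>
14. deliver 2→0:  nop
15. timeout(0):  <0:coor t3 p>
16. deliver 0→2:  <2:part t3 p>
17. propose(0,'w'):  <0:coor t4 p>
18. deliver 0→2:  <2:part t4 p>
19. deliver 2→0:  nop
20. deliver 3→1:  nop

empty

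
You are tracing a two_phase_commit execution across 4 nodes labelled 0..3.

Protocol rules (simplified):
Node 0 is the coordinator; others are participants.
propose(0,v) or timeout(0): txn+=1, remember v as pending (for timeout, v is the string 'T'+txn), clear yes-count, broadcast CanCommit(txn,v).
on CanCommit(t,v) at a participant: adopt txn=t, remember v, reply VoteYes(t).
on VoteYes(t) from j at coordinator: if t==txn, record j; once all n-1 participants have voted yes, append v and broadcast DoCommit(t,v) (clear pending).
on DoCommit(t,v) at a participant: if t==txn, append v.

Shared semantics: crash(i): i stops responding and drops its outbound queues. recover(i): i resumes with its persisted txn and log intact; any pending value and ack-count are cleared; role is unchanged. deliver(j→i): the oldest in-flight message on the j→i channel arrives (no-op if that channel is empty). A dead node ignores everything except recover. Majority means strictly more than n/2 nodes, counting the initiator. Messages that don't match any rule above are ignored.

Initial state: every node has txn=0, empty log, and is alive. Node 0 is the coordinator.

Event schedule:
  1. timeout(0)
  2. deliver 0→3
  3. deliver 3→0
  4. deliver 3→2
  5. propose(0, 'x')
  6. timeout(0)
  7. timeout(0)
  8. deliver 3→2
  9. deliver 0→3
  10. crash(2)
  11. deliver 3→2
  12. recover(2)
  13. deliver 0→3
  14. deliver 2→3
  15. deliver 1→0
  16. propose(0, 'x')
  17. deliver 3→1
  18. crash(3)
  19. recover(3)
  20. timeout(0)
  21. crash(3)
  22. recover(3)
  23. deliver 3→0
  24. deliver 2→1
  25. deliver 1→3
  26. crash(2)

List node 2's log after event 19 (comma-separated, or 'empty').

empty

step 1 timeout(0): 0={coor,t=1,log=-}
step 2 deliver 0→3: 3={part,t=1,log=-}
step 3 deliver 3→0: —
step 4 deliver 3→2: —
step 5 propose(0,'x'): 0={coor,t=2,log=-}
step 6 timeout(0): 0={coor,t=3,log=-}
step 7 timeout(0): 0={coor,t=4,log=-}
step 8 deliver 3→2: —
step 9 deliver 0→3: 3={part,t=2,log=-}
step 10 crash(2): 2={✗part,t=0,log=-}
step 11 deliver 3→2: —
step 12 recover(2): 2={part,t=0,log=-}
step 13 deliver 0→3: 3={part,t=3,log=-}
step 14 deliver 2→3: —
step 15 deliver 1→0: —
step 16 propose(0,'x'): 0={coor,t=5,log=-}
step 17 deliver 3→1: —
step 18 crash(3): 3={✗part,t=3,log=-}
step 19 recover(3): 3={part,t=3,log=-}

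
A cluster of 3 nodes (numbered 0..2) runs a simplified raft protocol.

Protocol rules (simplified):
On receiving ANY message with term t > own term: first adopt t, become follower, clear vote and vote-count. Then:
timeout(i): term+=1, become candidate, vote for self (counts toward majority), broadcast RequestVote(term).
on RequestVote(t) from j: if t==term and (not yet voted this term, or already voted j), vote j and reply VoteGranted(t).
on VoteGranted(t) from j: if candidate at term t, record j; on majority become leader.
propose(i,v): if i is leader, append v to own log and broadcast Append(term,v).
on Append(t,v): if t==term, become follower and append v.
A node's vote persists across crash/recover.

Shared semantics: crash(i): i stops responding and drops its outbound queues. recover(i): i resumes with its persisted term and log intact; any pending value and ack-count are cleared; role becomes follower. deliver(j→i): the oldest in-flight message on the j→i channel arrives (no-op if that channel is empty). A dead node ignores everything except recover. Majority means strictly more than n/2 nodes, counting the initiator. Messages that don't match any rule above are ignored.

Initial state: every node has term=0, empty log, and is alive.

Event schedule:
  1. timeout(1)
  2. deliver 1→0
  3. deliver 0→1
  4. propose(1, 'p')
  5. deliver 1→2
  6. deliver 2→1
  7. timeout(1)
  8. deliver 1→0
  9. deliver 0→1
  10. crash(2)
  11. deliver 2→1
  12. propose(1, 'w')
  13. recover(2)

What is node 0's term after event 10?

1

after 1 — timeout(1): n1:cand/t1/[-]
after 2 — deliver 1→0: n0:foll/t1/[-]
after 3 — deliver 0→1: n1:lead/t1/[-]
after 4 — propose(1,'p'): n1:lead/t1/[p]
after 5 — deliver 1→2: n2:foll/t1/[-]
after 6 — deliver 2→1: ·
after 7 — timeout(1): n1:cand/t2/[p]
after 8 — deliver 1→0: n0:foll/t1/[p]
after 9 — deliver 0→1: ·
after 10 — crash(2): n2:✗foll/t1/[-]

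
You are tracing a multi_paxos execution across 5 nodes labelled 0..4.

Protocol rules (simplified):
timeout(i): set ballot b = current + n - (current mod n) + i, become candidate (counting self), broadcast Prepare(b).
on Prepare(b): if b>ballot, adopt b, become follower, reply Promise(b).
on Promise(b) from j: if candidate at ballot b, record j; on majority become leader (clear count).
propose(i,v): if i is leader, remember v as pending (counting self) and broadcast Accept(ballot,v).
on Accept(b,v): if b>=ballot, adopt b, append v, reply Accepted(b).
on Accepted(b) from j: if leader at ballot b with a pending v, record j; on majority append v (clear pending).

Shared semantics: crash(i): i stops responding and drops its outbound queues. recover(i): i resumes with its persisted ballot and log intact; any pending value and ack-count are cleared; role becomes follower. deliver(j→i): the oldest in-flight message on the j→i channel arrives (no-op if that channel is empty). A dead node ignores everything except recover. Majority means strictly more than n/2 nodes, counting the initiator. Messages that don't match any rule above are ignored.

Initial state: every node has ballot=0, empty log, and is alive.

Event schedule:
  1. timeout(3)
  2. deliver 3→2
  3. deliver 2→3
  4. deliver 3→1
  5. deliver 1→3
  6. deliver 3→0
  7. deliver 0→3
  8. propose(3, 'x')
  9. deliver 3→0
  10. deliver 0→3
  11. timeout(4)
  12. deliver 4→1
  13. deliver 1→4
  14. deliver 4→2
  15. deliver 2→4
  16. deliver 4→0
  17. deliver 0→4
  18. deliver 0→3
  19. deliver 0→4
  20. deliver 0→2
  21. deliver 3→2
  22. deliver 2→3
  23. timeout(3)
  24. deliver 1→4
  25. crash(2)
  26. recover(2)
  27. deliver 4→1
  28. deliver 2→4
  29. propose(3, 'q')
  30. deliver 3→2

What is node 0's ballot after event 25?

9

[1] timeout(3) → N3(cand b8 [-])
[2] deliver 3→2 → N2(foll b8 [-])
[3] deliver 2→3 → ∅
[4] deliver 3→1 → N1(foll b8 [-])
[5] deliver 1→3 → N3(lead b8 [-])
[6] deliver 3→0 → N0(foll b8 [-])
[7] deliver 0→3 → ∅
[8] propose(3,'x') → ∅
[9] deliver 3→0 → N0(foll b8 [x])
[10] deliver 0→3 → ∅
[11] timeout(4) → N4(cand b9 [-])
[12] deliver 4→1 → N1(foll b9 [-])
[13] deliver 1→4 → ∅
[14] deliver 4→2 → N2(foll b9 [-])
[15] deliver 2→4 → N4(lead b9 [-])
[16] deliver 4→0 → N0(foll b9 [x])
[17] deliver 0→4 → ∅
[18] deliver 0→3 → ∅
[19] deliver 0→4 → ∅
[20] deliver 0→2 → ∅
[21] deliver 3→2 → ∅
[22] deliver 2→3 → ∅
[23] timeout(3) → N3(cand b13 [-])
[24] deliver 1→4 → ∅
[25] crash(2) → N2(✗foll b9 [-])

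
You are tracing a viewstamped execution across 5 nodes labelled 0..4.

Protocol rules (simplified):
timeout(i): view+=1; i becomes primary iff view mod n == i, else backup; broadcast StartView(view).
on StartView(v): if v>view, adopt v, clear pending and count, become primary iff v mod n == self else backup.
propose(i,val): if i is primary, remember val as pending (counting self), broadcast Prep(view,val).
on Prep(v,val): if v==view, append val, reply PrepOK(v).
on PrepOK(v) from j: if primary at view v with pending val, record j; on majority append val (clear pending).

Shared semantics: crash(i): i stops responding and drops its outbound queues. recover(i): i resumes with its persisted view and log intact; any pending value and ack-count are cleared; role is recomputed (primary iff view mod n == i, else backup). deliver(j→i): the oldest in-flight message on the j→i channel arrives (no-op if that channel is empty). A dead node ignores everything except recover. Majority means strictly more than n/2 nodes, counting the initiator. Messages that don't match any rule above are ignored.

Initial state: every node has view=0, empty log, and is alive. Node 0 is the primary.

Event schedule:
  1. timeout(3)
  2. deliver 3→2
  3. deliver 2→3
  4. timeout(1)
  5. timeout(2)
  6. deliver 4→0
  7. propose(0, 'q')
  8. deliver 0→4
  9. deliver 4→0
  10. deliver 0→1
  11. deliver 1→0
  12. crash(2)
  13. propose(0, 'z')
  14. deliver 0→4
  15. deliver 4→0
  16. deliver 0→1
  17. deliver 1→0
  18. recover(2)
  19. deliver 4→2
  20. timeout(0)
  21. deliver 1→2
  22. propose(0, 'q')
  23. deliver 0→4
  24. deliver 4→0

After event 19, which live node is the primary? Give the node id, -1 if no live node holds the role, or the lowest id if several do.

1

e1 timeout(3): 3[back,v=1,-]
e2 deliver 3→2: 2[back,v=1,-]
e3 deliver 2→3: ·
e4 timeout(1): 1[prim,v=1,-]
e5 timeout(2): 2[prim,v=2,-]
e6 deliver 4→0: ·
e7 propose(0,'q'): ·
e8 deliver 0→4: 4[back,v=0,q]
e9 deliver 4→0: ·
e10 deliver 0→1: ·
e11 deliver 1→0: 0[back,v=1,-]
e12 crash(2): 2[✗prim,v=2,-]
e13 propose(0,'z'): ·
e14 deliver 0→4: ·
e15 deliver 4→0: ·
e16 deliver 0→1: ·
e17 deliver 1→0: ·
e18 recover(2): 2[prim,v=2,-]
e19 deliver 4→2: ·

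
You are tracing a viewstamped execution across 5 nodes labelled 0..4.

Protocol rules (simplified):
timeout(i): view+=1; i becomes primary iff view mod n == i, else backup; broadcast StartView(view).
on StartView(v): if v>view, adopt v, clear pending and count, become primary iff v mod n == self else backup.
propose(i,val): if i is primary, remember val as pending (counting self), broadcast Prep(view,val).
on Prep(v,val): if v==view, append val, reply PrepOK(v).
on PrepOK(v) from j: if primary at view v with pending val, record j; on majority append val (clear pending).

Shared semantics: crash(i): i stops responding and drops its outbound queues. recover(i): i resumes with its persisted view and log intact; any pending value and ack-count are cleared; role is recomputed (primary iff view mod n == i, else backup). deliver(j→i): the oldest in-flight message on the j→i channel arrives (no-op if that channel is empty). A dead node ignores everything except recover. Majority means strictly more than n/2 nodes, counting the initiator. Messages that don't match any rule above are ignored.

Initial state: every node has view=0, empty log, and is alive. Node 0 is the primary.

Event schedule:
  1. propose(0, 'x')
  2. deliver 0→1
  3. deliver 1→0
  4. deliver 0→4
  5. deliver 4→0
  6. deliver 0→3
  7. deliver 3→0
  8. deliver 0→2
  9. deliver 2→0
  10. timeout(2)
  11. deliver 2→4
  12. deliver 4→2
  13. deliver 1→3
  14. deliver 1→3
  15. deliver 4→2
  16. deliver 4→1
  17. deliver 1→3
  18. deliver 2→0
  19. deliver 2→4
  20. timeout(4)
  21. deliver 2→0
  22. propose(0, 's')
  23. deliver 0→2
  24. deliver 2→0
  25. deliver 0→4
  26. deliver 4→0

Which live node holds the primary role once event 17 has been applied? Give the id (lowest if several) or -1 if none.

0

after 1 — propose(0,'x'): ·
after 2 — deliver 0→1: n1:back/v0/[x]
after 3 — deliver 1→0: ·
after 4 — deliver 0→4: n4:back/v0/[x]
after 5 — deliver 4→0: n0:prim/v0/[x]
after 6 — deliver 0→3: n3:back/v0/[x]
after 7 — deliver 3→0: ·
after 8 — deliver 0→2: n2:back/v0/[x]
after 9 — deliver 2→0: ·
after 10 — timeout(2): n2:back/v1/[x]
after 11 — deliver 2→4: n4:back/v1/[x]
after 12 — deliver 4→2: ·
after 13 — deliver 1→3: ·
after 14 — deliver 1→3: ·
after 15 — deliver 4→2: ·
after 16 — deliver 4→1: ·
after 17 — deliver 1→3: ·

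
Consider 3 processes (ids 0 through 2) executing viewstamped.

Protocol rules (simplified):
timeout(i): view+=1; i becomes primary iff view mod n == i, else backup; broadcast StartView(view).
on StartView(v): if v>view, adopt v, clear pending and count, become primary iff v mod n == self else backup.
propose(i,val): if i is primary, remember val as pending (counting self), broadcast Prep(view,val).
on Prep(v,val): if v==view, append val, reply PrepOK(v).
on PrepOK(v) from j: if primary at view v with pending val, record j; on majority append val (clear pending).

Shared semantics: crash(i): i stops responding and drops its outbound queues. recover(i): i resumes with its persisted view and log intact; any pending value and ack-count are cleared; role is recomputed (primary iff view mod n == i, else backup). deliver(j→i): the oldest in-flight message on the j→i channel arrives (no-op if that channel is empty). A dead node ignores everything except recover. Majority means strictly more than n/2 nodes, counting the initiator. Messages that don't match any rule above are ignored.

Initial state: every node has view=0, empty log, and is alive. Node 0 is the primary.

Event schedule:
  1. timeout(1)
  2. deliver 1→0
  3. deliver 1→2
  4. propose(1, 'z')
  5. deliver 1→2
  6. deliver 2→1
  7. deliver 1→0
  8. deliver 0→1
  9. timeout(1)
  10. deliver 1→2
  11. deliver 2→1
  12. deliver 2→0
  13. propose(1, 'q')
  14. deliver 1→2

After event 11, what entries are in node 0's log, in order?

after 1 — timeout(1): n1:prim/v1/[-]
after 2 — deliver 1→0: n0:back/v1/[-]
after 3 — deliver 1→2: n2:back/v1/[-]
after 4 — propose(1,'z'): ·
after 5 — deliver 1→2: n2:back/v1/[z]
after 6 — deliver 2→1: n1:prim/v1/[z]
after 7 — deliver 1→0: n0:back/v1/[z]
after 8 — deliver 0→1: ·
after 9 — timeout(1): n1:back/v2/[z]
after 10 — deliver 1→2: n2:prim/v2/[z]
after 11 — deliver 2→1: ·

z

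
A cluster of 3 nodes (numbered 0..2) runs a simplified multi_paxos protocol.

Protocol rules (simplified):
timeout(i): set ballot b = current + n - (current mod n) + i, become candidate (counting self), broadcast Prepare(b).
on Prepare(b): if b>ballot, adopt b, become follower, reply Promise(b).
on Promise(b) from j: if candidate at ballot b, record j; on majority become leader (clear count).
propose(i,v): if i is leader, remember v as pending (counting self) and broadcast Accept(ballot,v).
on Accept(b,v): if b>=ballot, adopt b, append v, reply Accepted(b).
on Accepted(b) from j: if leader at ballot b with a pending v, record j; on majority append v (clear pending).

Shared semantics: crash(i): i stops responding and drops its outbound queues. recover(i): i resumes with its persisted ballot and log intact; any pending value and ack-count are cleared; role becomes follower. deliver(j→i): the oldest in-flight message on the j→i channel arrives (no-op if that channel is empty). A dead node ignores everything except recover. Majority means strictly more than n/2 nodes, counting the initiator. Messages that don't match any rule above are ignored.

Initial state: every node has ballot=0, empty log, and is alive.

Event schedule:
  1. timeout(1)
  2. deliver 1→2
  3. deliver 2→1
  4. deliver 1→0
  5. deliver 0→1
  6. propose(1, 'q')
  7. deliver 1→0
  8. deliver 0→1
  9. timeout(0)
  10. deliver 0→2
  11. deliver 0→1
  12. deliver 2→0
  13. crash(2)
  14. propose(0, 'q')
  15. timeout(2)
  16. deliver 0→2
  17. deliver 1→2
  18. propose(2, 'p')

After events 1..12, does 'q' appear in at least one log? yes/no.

yes

after 1 — timeout(1): n1:cand/b4/[-]
after 2 — deliver 1→2: n2:foll/b4/[-]
after 3 — deliver 2→1: n1:lead/b4/[-]
after 4 — deliver 1→0: n0:foll/b4/[-]
after 5 — deliver 0→1: ·
after 6 — propose(1,'q'): ·
after 7 — deliver 1→0: n0:foll/b4/[q]
after 8 — deliver 0→1: n1:lead/b4/[q]
after 9 — timeout(0): n0:cand/b6/[q]
after 10 — deliver 0→2: n2:foll/b6/[-]
after 11 — deliver 0→1: n1:foll/b6/[q]
after 12 — deliver 2→0: n0:lead/b6/[q]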